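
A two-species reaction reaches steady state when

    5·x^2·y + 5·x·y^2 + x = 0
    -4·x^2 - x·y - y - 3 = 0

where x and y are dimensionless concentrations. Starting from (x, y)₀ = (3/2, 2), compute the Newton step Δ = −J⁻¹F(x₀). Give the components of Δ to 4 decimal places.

(-1.2583, 0.2467)

At (3/2, 2): F = (54.0000, -17.0000).
Jacobian J = [[10·x·y + 5·y^2 + 1, 5·x^2 + 10·x·y], [-8·x - y, -x - 1]].
At the point, J = [[51.0000, 41.2500], [-14.0000, -2.5000]] (det J = 450.0000).
Solving J·Δ = −F gives Δ = (-1.2583, 0.2467).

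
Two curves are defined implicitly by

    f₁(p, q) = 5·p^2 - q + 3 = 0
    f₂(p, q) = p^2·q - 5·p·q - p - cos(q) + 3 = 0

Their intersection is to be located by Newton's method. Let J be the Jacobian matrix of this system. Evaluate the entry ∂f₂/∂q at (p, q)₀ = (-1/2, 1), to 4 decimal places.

∂f₂/∂q = p^2 - 5·p + sin(q).
At (-1/2, 1) this is 3.5915.

3.5915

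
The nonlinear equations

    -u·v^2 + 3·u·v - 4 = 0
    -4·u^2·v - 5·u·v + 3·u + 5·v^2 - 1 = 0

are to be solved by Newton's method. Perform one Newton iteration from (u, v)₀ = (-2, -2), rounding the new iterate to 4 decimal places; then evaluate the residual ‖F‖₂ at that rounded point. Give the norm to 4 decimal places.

4087.8826

At (-2, -2): F = (16.0000, 25.0000).
Jacobian J = [[-v^2 + 3·v, -2·u·v + 3·u], [-8·u·v - 5·v + 3, -4·u^2 - 5·u + 10·v]].
At the point, J = [[-10.0000, -14.0000], [-19.0000, -26.0000]] (det J = -6.0000).
Solving J·Δ = −F gives Δ = (-11.0000, 9.0000).
Then the next iterate is (u, v)₁ = (-13.0000, 7.0000).
Re-evaluating at (-13.0000, 7.0000): F = (360.0000, -4072.0000), so ‖F‖₂ = 4087.8826.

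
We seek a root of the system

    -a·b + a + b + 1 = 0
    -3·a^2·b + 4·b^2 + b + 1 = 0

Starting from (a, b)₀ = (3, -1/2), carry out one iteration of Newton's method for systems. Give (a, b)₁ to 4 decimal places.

At (3, -1/2): F = (5.0000, 15.0000).
Jacobian J = [[-b + 1, -a + 1], [-6·a·b, -3·a^2 + 8·b + 1]].
At the point, J = [[1.5000, -2.0000], [9.0000, -30.0000]] (det J = -27.0000).
Solving J·Δ = −F gives Δ = (-4.4444, -0.8333).
Then the next iterate is (a, b)₁ = (-1.4444, -1.3333).

(-1.4444, -1.3333)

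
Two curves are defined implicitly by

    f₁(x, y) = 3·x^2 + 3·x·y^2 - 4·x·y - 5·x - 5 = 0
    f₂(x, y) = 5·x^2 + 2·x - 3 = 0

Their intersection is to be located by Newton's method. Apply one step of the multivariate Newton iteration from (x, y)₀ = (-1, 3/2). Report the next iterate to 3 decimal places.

At (-1, 3/2): F = (2.250, 0.000).
Jacobian J = [[6·x + 3·y^2 - 4·y - 5, 6·x·y - 4·x], [10·x + 2, 0]].
At the point, J = [[-10.250, -5.000], [-8.000, 0.000]] (det J = -40.000).
Solving J·Δ = −F gives Δ = (0.000, 0.450).
Then the next iterate is (x, y)₁ = (-1.000, 1.950).

(-1.000, 1.950)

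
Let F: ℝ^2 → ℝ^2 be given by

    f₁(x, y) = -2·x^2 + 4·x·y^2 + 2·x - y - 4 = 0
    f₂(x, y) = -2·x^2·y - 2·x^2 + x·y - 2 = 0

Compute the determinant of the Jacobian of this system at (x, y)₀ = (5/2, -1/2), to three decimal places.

9.500

J = [[-4·x + 4·y^2 + 2, 8·x·y - 1], [-4·x·y - 4·x + y, -2·x^2 + x]].
At the point, J = [[-7.000, -11.000], [-5.500, -10.000]].
det J = 9.500.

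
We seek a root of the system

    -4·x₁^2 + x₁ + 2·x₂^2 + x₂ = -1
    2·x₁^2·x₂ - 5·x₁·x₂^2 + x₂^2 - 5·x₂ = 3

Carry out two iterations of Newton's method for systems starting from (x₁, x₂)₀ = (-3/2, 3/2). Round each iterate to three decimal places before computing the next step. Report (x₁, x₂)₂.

(-0.949, 1.098)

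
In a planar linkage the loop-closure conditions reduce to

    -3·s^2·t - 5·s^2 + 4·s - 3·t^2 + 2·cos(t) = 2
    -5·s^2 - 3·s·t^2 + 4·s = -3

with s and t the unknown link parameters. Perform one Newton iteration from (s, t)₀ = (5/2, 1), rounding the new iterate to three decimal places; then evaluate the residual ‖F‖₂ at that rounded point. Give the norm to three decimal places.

18.656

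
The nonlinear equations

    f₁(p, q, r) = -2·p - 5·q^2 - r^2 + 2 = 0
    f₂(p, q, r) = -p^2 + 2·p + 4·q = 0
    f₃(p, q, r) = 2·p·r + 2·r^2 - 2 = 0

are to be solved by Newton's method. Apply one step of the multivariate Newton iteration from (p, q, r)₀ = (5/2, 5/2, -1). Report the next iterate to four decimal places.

(4.2575, 1.6306, 7.5149)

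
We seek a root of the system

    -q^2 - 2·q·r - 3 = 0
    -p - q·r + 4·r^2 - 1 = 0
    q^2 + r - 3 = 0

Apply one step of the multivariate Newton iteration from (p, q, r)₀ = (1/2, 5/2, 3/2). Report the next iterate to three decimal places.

(-20.699, 2.088, -1.191)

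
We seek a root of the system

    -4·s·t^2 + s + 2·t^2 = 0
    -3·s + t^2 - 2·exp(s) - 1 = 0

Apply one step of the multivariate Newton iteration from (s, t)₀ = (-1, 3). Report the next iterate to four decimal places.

At (-1, 3): F = (53.0000, 10.264241).
Jacobian J = [[-4·t^2 + 1, -8·s·t + 4·t], [-2·exp(s) - 3, 2·t]].
At the point, J = [[-35.0000, 36.0000], [-3.735759, 6.0000]] (det J = -75.512680).
Solving J·Δ = −F gives Δ = (-0.6822, -2.1354).
Then the next iterate is (s, t)₁ = (-1.6822, 0.8646).

(-1.6822, 0.8646)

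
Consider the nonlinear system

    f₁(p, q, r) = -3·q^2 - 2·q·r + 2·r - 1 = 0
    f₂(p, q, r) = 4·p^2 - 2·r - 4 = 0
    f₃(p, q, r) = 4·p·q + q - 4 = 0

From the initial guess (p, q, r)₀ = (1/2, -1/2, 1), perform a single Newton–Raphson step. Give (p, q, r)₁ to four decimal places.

(1.1625, 1.7750, -0.1750)

At (1/2, -1/2, 1): F = (1.2500, -5.0000, -5.5000).
Jacobian J = [[0, -6·q - 2·r, -2·q + 2], [8·p, 0, -2], [4·q, 4·p + 1, 0]].
At the point, J = [[0.0000, 1.0000, 3.0000], [4.0000, 0.0000, -2.0000], [-2.0000, 3.0000, 0.0000]] (det J = 40.0000).
Solving J·Δ = −F gives Δ = (0.6625, 2.2750, -1.1750).
Then the next iterate is (p, q, r)₁ = (1.1625, 1.7750, -0.1750).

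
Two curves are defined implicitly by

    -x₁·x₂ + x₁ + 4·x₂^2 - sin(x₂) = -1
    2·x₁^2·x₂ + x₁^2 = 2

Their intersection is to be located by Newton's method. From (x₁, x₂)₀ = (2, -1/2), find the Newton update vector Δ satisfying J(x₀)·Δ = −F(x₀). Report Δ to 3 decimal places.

At (2, -1/2): F = (5.47943, -2.000).
Jacobian J = [[-x₂ + 1, -x₁ + 8·x₂ - cos(x₂)], [4·x₁·x₂ + 2·x₁, 2·x₁^2]].
At the point, J = [[1.500, -6.87758], [0.000, 8.000]] (det J = 12.000).
Solving J·Δ = −F gives Δ = (-2.507, 0.250).

(-2.507, 0.250)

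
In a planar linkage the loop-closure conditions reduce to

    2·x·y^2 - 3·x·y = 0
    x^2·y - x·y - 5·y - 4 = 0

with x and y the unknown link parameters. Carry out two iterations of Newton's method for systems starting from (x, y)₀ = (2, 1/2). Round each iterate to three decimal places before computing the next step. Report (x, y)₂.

(1.877, -0.477)

At (2, 1/2): F = (-2.000, -5.500).
Jacobian J = [[2·y^2 - 3·y, 4·x·y - 3·x], [2·x·y - y, x^2 - x - 5]].
At the point, J = [[-1.000, -2.000], [1.500, -3.000]] (det J = 6.000).
Solving J·Δ = −F gives Δ = (0.833, -1.417).
Then the next iterate is (x, y)₁ = (2.833, -0.917).
Round to (2.833, -0.917) and repeat: F = (12.55806, -4.17688), J = [[4.43278, -18.89044], [-4.27872, 0.19289]].
Δ = (-0.956, 0.440), so (x, y)₂ = (1.877, -0.477).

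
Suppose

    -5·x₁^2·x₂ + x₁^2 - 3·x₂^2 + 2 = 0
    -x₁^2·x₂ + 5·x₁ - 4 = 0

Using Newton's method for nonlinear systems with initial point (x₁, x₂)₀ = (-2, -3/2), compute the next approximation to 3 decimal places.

At (-2, -3/2): F = (29.250, -8.000).
Jacobian J = [[-10·x₁·x₂ + 2·x₁, -5·x₁^2 - 6·x₂], [-2·x₁·x₂ + 5, -x₁^2]].
At the point, J = [[-34.000, -11.000], [-1.000, -4.000]] (det J = 125.000).
Solving J·Δ = −F gives Δ = (1.640, -2.410).
Then the next iterate is (x₁, x₂)₁ = (-0.360, -3.910).

(-0.360, -3.910)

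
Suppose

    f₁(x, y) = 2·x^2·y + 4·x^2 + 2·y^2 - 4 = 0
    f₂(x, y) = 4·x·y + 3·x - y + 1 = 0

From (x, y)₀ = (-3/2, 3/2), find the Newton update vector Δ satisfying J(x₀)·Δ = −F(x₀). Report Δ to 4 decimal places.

(-0.6333, -2.8143)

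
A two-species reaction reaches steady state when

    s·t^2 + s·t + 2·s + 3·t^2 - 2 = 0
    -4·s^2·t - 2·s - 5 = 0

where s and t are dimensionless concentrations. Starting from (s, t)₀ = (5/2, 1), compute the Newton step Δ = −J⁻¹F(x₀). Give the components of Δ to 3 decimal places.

At (5/2, 1): F = (11.000, -35.000).
Jacobian J = [[t^2 + t + 2, 2·s·t + s + 6·t], [-8·s·t - 2, -4·s^2]].
At the point, J = [[4.000, 13.500], [-22.000, -25.000]] (det J = 197.000).
Solving J·Δ = −F gives Δ = (-1.003, -0.518).

(-1.003, -0.518)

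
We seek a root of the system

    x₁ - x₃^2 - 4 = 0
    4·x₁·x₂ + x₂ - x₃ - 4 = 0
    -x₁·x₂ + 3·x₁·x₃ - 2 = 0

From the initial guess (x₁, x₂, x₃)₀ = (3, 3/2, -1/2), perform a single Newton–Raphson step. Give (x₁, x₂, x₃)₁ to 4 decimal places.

(3.3519, 0.1759, 0.3981)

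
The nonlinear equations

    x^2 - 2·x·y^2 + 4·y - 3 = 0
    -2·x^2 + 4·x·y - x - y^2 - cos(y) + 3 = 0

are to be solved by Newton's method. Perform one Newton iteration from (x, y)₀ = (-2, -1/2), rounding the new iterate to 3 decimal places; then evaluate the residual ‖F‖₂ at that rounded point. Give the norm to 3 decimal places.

0.001

At (-2, -1/2): F = (0.000, -0.12758).
Jacobian J = [[2·x - 2·y^2, -4·x·y + 4], [-4·x + 4·y - 1, 4·x - 2·y + sin(y)]].
At the point, J = [[-4.500, 0.000], [5.000, -7.47943]] (det J = 33.65741).
Solving J·Δ = −F gives Δ = (0.000, -0.017).
Then the next iterate is (x, y)₁ = (-2.000, -0.517).
Re-evaluating at (-2.000, -0.517): F = (0.00116, -0.00059), so ‖F‖₂ = 0.001.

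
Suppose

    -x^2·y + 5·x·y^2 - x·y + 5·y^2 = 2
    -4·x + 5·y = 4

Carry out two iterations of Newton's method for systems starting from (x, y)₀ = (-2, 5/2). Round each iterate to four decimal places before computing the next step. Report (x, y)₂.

(-3.6639, -2.1311)

At (-2, 5/2): F = (-38.2500, 16.5000).
Jacobian J = [[-2·x·y + 5·y^2 - y, -x^2 + 10·x·y - x + 10·y], [-4, 5]].
At the point, J = [[38.7500, -27.0000], [-4.0000, 5.0000]] (det J = 85.7500).
Solving J·Δ = −F gives Δ = (-2.9650, -5.6720).
Then the next iterate is (x, y)₁ = (-4.9650, -3.1720).
Round to (-4.9650, -3.1720) and repeat: F = (-139.026197, 0.0000), J = [[21.981960, 106.083575], [-4.0000, 5.0000]].
Δ = (1.3011, 1.0409), so (x, y)₂ = (-3.6639, -2.1311).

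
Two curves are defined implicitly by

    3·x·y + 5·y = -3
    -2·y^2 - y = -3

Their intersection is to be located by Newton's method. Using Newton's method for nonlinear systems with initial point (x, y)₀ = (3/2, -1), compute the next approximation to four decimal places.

(-2.7778, -1.6667)

At (3/2, -1): F = (-6.5000, 2.0000).
Jacobian J = [[3·y, 3·x + 5], [0, -4·y - 1]].
At the point, J = [[-3.0000, 9.5000], [0.0000, 3.0000]] (det J = -9.0000).
Solving J·Δ = −F gives Δ = (-4.2778, -0.6667).
Then the next iterate is (x, y)₁ = (-2.7778, -1.6667).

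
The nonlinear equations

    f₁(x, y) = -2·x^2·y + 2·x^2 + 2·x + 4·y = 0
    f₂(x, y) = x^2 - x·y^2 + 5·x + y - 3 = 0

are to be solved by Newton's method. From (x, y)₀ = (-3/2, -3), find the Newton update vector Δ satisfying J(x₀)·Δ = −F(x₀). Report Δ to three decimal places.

(0.133, 0.165)

At (-3/2, -3): F = (3.000, 2.250).
Jacobian J = [[-4·x·y + 4·x + 2, -2·x^2 + 4], [2·x - y^2 + 5, -2·x·y + 1]].
At the point, J = [[-22.000, -0.500], [-7.000, -8.000]] (det J = 172.500).
Solving J·Δ = −F gives Δ = (0.133, 0.165).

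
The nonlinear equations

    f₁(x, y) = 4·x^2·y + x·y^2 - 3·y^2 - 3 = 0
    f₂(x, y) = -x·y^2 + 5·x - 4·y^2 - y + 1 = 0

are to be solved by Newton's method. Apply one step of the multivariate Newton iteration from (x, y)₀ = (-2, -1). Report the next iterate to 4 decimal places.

(1.5472, -2.3962)

At (-2, -1): F = (-24.0000, -10.0000).
Jacobian J = [[8·x·y + y^2, 4·x^2 + 2·x·y - 6·y], [-y^2 + 5, -2·x·y - 8·y - 1]].
At the point, J = [[17.0000, 26.0000], [4.0000, 3.0000]] (det J = -53.0000).
Solving J·Δ = −F gives Δ = (3.5472, -1.3962).
Then the next iterate is (x, y)₁ = (1.5472, -2.3962).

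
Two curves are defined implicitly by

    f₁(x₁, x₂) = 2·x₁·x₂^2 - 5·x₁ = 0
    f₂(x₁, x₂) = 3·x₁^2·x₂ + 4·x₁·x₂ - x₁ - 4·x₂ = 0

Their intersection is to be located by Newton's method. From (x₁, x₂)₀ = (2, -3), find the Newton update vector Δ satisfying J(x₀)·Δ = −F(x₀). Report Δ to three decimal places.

At (2, -3): F = (26.000, -50.000).
Jacobian J = [[2·x₂^2 - 5, 4·x₁·x₂], [6·x₁·x₂ + 4·x₂ - 1, 3·x₁^2 + 4·x₁ - 4]].
At the point, J = [[13.000, -24.000], [-49.000, 16.000]] (det J = -968.000).
Solving J·Δ = −F gives Δ = (-0.810, 0.645).

(-0.810, 0.645)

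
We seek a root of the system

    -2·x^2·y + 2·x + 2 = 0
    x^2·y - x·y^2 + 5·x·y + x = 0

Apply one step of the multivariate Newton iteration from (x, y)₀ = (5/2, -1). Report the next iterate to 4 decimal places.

At (5/2, -1): F = (19.5000, -18.7500).
Jacobian J = [[-4·x·y + 2, -2·x^2], [2·x·y - y^2 + 5·y + 1, x^2 - 2·x·y + 5·x]].
At the point, J = [[12.0000, -12.5000], [-10.0000, 23.7500]] (det J = 160.0000).
Solving J·Δ = −F gives Δ = (-1.4297, 0.1875).
Then the next iterate is (x, y)₁ = (1.0703, -0.8125).

(1.0703, -0.8125)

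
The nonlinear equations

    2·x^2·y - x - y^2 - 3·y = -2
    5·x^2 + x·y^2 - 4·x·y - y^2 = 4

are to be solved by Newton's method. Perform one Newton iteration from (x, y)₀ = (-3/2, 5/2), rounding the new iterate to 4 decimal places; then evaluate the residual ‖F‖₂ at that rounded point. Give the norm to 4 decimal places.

At (-3/2, 5/2): F = (1.0000, 6.6250).
Jacobian J = [[4·x·y - 1, 2·x^2 - 2·y - 3], [10·x + y^2 - 4·y, 2·x·y - 4·x - 2·y]].
At the point, J = [[-16.0000, -3.5000], [-18.7500, -6.5000]] (det J = 38.3750).
Solving J·Δ = −F gives Δ = (-0.4349, 2.2736).
Then the next iterate is (x, y)₁ = (-1.9349, 4.7736).
Re-evaluating at (-1.9349, 4.7736): F = (2.570013, -15.213376), so ‖F‖₂ = 15.4289.

15.4289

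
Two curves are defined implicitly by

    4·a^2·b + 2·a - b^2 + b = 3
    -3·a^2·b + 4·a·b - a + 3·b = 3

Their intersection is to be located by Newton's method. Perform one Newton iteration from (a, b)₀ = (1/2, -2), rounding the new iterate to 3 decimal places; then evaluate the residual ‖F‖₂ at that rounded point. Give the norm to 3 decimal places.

314.878

At (1/2, -2): F = (-10.000, -12.000).
Jacobian J = [[8·a·b + 2, 4·a^2 - 2·b + 1], [-6·a·b + 4·b - 1, -3·a^2 + 4·a + 3]].
At the point, J = [[-6.000, 6.000], [-3.000, 4.250]] (det J = -7.500).
Solving J·Δ = −F gives Δ = (3.933, 5.600).
Then the next iterate is (a, b)₁ = (4.433, 3.600).
Re-evaluating at (4.433, 3.600): F = (279.48744, -145.03388), so ‖F‖₂ = 314.878.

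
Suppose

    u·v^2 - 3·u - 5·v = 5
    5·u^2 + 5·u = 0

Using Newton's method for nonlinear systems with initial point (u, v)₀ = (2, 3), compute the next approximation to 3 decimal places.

At (2, 3): F = (-8.000, 30.000).
Jacobian J = [[v^2 - 3, 2·u·v - 5], [10·u + 5, 0]].
At the point, J = [[6.000, 7.000], [25.000, 0.000]] (det J = -175.000).
Solving J·Δ = −F gives Δ = (-1.200, 2.171).
Then the next iterate is (u, v)₁ = (0.800, 5.171).

(0.800, 5.171)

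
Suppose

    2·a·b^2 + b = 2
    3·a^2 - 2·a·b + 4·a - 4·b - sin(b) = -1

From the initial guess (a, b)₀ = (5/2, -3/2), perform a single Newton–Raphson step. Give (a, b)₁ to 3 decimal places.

At (5/2, -3/2): F = (7.750, 44.24749).
Jacobian J = [[2·b^2, 4·a·b + 1], [6·a - 2·b + 4, -2·a - cos(b) - 4]].
At the point, J = [[4.500, -14.000], [22.000, -9.07074]] (det J = 267.18168).
Solving J·Δ = −F gives Δ = (-2.055, -0.107).
Then the next iterate is (a, b)₁ = (0.445, -1.607).

(0.445, -1.607)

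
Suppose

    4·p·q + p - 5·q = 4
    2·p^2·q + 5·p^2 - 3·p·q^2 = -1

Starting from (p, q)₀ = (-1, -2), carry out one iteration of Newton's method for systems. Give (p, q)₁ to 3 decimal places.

At (-1, -2): F = (13.000, 14.000).
Jacobian J = [[4·q + 1, 4·p - 5], [4·p·q + 10·p - 3·q^2, 2·p^2 - 6·p·q]].
At the point, J = [[-7.000, -9.000], [-14.000, -10.000]] (det J = -56.000).
Solving J·Δ = −F gives Δ = (-0.071, 1.500).
Then the next iterate is (p, q)₁ = (-1.071, -0.500).

(-1.071, -0.500)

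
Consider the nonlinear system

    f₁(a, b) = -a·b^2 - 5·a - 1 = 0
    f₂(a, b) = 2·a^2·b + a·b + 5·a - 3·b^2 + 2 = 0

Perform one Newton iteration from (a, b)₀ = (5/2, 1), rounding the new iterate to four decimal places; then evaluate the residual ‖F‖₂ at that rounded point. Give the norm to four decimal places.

At (5/2, 1): F = (-16.0000, 26.5000).
Jacobian J = [[-b^2 - 5, -2·a·b], [4·a·b + b + 5, 2·a^2 + a - 6·b]].
At the point, J = [[-6.0000, -5.0000], [16.0000, 9.0000]] (det J = 26.0000).
Solving J·Δ = −F gives Δ = (0.4423, -3.7308).
Then the next iterate is (a, b)₁ = (2.9423, -2.7308).
Re-evaluating at (2.9423, -2.7308): F = (-37.653022, -60.976916), so ‖F‖₂ = 71.6654.

71.6654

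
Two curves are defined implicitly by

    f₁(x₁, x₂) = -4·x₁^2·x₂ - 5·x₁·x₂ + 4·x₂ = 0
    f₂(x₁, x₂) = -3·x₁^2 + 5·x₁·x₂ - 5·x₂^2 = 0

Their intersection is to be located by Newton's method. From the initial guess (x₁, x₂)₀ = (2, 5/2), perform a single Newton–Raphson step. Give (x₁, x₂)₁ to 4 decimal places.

(1.4696, 1.2657)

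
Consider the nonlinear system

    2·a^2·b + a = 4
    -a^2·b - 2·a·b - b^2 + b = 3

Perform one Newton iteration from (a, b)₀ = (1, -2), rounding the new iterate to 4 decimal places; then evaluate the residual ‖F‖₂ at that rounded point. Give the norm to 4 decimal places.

4.7112

At (1, -2): F = (-7.0000, -3.0000).
Jacobian J = [[4·a·b + 1, 2·a^2], [-2·a·b - 2·b, -a^2 - 2·a - 2·b + 1]].
At the point, J = [[-7.0000, 2.0000], [8.0000, 2.0000]] (det J = -30.0000).
Solving J·Δ = −F gives Δ = (-0.2667, 2.5667).
Then the next iterate is (a, b)₁ = (0.7333, 0.5667).
Re-evaluating at (0.7333, 0.5667): F = (-2.657238, -3.890302), so ‖F‖₂ = 4.7112.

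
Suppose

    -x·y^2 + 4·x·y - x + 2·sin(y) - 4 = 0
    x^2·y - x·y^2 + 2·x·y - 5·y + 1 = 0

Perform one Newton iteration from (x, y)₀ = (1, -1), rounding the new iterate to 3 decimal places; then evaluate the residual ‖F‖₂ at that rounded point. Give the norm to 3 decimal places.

At (1, -1): F = (-11.68294, 2.000).
Jacobian J = [[-y^2 + 4·y - 1, -2·x·y + 4·x + 2·cos(y)], [2·x·y - y^2 + 2·y, x^2 - 2·x·y + 2·x - 5]].
At the point, J = [[-6.000, 7.08060], [-5.000, 0.000]] (det J = 35.40302).
Solving J·Δ = −F gives Δ = (0.400, 1.989).
Then the next iterate is (x, y)₁ = (1.400, 0.989).
Re-evaluating at (1.400, 0.989): F = (0.43998, -0.60673), so ‖F‖₂ = 0.749.

0.749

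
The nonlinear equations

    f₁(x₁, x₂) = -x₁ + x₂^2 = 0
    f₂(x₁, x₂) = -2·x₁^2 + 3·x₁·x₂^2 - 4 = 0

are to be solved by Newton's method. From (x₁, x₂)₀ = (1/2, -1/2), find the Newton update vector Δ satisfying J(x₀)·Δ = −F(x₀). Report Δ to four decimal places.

(15.0000, -15.2500)

At (1/2, -1/2): F = (-0.2500, -4.1250).
Jacobian J = [[-1, 2·x₂], [-4·x₁ + 3·x₂^2, 6·x₁·x₂]].
At the point, J = [[-1.0000, -1.0000], [-1.2500, -1.5000]] (det J = 0.2500).
Solving J·Δ = −F gives Δ = (15.0000, -15.2500).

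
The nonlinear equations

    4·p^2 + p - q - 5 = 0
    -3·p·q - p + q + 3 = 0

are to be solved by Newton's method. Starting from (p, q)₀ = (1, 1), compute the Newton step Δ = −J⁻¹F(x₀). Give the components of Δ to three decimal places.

At (1, 1): F = (-1.000, 0.000).
Jacobian J = [[8·p + 1, -1], [-3·q - 1, -3·p + 1]].
At the point, J = [[9.000, -1.000], [-4.000, -2.000]] (det J = -22.000).
Solving J·Δ = −F gives Δ = (0.091, -0.182).

(0.091, -0.182)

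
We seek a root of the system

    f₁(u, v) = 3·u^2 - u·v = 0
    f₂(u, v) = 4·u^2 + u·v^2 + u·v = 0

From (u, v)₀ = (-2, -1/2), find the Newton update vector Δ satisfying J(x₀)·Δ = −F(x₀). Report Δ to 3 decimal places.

At (-2, -1/2): F = (11.000, 16.500).
Jacobian J = [[6·u - v, -u], [8·u + v^2 + v, 2·u·v + u]].
At the point, J = [[-11.500, 2.000], [-16.250, 0.000]] (det J = 32.500).
Solving J·Δ = −F gives Δ = (1.015, 0.338).

(1.015, 0.338)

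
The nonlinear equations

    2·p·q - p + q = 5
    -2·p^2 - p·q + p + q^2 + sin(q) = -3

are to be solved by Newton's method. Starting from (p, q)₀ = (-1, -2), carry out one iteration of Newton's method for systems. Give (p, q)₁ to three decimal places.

(-1.329, -2.355)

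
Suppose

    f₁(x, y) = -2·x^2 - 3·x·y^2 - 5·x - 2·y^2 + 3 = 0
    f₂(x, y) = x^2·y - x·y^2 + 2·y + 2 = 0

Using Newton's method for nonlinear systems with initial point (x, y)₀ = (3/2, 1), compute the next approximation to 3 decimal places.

At (3/2, 1): F = (-15.500, 4.750).
Jacobian J = [[-4·x - 3·y^2 - 5, -6·x·y - 4·y], [2·x·y - y^2, x^2 - 2·x·y + 2]].
At the point, J = [[-14.000, -13.000], [2.000, 1.250]] (det J = 8.500).
Solving J·Δ = −F gives Δ = (-4.985, 4.176).
Then the next iterate is (x, y)₁ = (-3.485, 5.176).

(-3.485, 5.176)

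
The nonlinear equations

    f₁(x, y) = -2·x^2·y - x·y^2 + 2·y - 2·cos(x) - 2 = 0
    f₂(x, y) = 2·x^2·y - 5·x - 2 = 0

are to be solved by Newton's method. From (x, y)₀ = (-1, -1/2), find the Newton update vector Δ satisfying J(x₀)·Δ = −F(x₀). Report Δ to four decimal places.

At (-1, -1/2): F = (-2.830605, 2.0000).
Jacobian J = [[-4·x·y - y^2 + 2·sin(x), -2·x^2 - 2·x·y + 2], [4·x·y - 5, 2·x^2]].
At the point, J = [[-3.932942, -1.0000], [-3.0000, 2.0000]] (det J = -10.865884).
Solving J·Δ = −F gives Δ = (-0.3369, -1.5054).

(-0.3369, -1.5054)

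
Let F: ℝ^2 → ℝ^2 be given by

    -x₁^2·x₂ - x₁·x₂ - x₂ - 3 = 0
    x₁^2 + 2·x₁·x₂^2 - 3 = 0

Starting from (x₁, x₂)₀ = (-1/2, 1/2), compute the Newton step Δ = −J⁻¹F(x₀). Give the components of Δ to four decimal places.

At (-1/2, 1/2): F = (-3.3750, -3.0000).
Jacobian J = [[-2·x₁·x₂ - x₂, -x₁^2 - x₁ - 1], [2·x₁ + 2·x₂^2, 4·x₁·x₂]].
At the point, J = [[0.0000, -0.7500], [-0.5000, -1.0000]] (det J = -0.3750).
Solving J·Δ = −F gives Δ = (3.0000, -4.5000).

(3.0000, -4.5000)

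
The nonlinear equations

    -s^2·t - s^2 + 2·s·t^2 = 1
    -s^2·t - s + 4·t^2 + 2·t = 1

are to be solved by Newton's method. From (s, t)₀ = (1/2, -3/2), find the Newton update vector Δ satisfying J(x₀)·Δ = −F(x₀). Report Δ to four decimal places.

(0.0353, 0.4773)

At (1/2, -3/2): F = (1.3750, 4.8750).
Jacobian J = [[-2·s·t - 2·s + 2·t^2, -s^2 + 4·s·t], [-2·s·t - 1, -s^2 + 8·t + 2]].
At the point, J = [[5.0000, -3.2500], [0.5000, -10.2500]] (det J = -49.6250).
Solving J·Δ = −F gives Δ = (0.0353, 0.4773).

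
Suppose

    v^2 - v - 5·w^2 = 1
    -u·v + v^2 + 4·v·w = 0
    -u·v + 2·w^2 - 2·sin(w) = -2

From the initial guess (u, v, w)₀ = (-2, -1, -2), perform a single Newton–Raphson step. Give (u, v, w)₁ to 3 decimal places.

(-5.028, -0.980, -1.047)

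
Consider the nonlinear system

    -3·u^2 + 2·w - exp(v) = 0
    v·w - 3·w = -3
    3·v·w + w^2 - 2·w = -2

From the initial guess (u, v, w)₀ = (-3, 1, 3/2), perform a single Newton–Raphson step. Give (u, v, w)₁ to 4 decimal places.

(-1.5675, 0.2333, 0.9250)

At (-3, 1, 3/2): F = (-26.718282, 0.0000, 5.7500).
Jacobian J = [[-6·u, -exp(v), 2], [0, w, v - 3], [0, 3·w, 3·v + 2·w - 2]].
At the point, J = [[18.0000, -2.718282, 2.0000], [0.0000, 1.5000, -2.0000], [0.0000, 4.5000, 4.0000]] (det J = 270.0000).
Solving J·Δ = −F gives Δ = (1.4325, -0.7667, -0.5750).
Then the next iterate is (u, v, w)₁ = (-1.5675, 0.2333, 0.9250).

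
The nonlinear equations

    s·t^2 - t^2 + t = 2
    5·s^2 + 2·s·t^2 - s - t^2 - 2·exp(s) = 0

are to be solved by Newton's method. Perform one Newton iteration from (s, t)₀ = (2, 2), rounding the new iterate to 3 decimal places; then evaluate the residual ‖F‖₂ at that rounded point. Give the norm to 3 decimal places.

15.232

At (2, 2): F = (4.000, 15.22189).
Jacobian J = [[t^2, 2·s·t - 2·t + 1], [10·s + 2·t^2 - 2·exp(s) - 1, 4·s·t - 2·t]].
At the point, J = [[4.000, 5.000], [12.22189, 12.000]] (det J = -13.10944).
Solving J·Δ = −F gives Δ = (-2.144, 0.915).
Then the next iterate is (s, t)₁ = (-0.144, 2.915).
Re-evaluating at (-0.144, 2.915): F = (-8.80583, -12.42852), so ‖F‖₂ = 15.232.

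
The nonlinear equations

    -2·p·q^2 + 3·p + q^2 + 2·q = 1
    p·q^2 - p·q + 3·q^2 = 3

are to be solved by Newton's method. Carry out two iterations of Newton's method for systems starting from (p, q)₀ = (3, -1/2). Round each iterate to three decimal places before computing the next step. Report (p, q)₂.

(1.033, -0.746)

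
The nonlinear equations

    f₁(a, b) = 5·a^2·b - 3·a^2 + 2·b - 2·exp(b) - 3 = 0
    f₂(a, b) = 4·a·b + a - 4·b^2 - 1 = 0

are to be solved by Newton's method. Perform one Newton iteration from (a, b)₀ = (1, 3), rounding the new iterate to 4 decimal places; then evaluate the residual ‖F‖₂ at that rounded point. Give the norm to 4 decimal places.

At (1, 3): F = (-25.171074, -24.0000).
Jacobian J = [[10·a·b - 6·a, 5·a^2 - 2·exp(b) + 2], [4·b + 1, 4·a - 8·b]].
At the point, J = [[24.0000, -33.171074], [13.0000, -20.0000]] (det J = -48.776040).
Solving J·Δ = −F gives Δ = (-6.0006, -5.1004).
Then the next iterate is (a, b)₁ = (-5.0006, -2.1004).
Re-evaluating at (-5.0006, -2.1004): F = (-345.076632, 18.365720), so ‖F‖₂ = 345.5650.

345.5650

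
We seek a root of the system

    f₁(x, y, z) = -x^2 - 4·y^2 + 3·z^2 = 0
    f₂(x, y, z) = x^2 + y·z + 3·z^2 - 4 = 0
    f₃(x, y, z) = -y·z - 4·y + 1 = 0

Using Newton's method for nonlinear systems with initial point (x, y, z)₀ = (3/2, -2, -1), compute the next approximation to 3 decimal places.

(17.806, 4.167, 4.750)

At (3/2, -2, -1): F = (-15.250, 3.250, 7.000).
Jacobian J = [[-2·x, -8·y, 6·z], [2·x, z, y + 6·z], [0, -z - 4, -y]].
At the point, J = [[-3.000, 16.000, -6.000], [3.000, -1.000, -8.000], [0.000, -3.000, 2.000]] (det J = 36.000).
Solving J·Δ = −F gives Δ = (16.306, 6.167, 5.750).
Then the next iterate is (x, y, z)₁ = (17.806, 4.167, 4.750).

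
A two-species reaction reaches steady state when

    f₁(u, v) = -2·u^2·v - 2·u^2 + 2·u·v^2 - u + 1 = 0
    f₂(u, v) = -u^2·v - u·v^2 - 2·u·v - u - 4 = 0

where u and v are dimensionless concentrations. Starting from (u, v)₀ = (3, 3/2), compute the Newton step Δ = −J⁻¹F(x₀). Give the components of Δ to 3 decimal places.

At (3, 3/2): F = (-33.500, -36.250).
Jacobian J = [[-4·u·v - 4·u + 2·v^2 - 1, -2·u^2 + 4·u·v], [-2·u·v - v^2 - 2·v - 1, -u^2 - 2·u·v - 2·u]].
At the point, J = [[-26.500, 0.000], [-15.250, -24.000]] (det J = 636.000).
Solving J·Δ = −F gives Δ = (-1.264, -0.707).

(-1.264, -0.707)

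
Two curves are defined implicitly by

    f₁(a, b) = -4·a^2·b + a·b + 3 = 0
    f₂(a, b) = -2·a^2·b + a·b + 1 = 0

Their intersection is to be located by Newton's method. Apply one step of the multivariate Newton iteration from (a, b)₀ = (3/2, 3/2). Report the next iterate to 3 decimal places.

(1.278, 0.889)

At (3/2, 3/2): F = (-8.250, -3.500).
Jacobian J = [[-8·a·b + b, -4·a^2 + a], [-4·a·b + b, -2·a^2 + a]].
At the point, J = [[-16.500, -7.500], [-7.500, -3.000]] (det J = -6.750).
Solving J·Δ = −F gives Δ = (-0.222, -0.611).
Then the next iterate is (a, b)₁ = (1.278, 0.889).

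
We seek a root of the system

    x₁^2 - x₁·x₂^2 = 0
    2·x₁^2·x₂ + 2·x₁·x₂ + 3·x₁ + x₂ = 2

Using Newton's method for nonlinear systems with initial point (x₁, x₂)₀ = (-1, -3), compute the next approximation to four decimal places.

(-0.1163, -2.9535)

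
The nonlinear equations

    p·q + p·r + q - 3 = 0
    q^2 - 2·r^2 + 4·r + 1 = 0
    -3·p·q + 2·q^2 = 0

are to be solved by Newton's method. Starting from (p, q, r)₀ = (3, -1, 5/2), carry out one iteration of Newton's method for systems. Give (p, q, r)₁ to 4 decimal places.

(1.7281, -0.4474, 2.2325)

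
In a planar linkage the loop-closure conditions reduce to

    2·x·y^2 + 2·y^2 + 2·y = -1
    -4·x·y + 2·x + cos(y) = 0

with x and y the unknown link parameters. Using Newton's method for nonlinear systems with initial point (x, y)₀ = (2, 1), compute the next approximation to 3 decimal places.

(5.018, -0.074)

At (2, 1): F = (9.000, -3.45970).
Jacobian J = [[2·y^2, 4·x·y + 4·y + 2], [-4·y + 2, -4·x - sin(y)]].
At the point, J = [[2.000, 14.000], [-2.000, -8.84147]] (det J = 10.31706).
Solving J·Δ = −F gives Δ = (3.018, -1.074).
Then the next iterate is (x, y)₁ = (5.018, -0.074).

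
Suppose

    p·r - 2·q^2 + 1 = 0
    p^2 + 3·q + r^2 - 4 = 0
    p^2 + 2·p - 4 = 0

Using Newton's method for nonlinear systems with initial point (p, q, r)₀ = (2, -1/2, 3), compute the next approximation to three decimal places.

(1.333, -3.389, 3.639)

At (2, -1/2, 3): F = (6.500, 7.500, 4.000).
Jacobian J = [[r, -4·q, p], [2·p, 3, 2·r], [2·p + 2, 0, 0]].
At the point, J = [[3.000, 2.000, 2.000], [4.000, 3.000, 6.000], [6.000, 0.000, 0.000]] (det J = 36.000).
Solving J·Δ = −F gives Δ = (-0.667, -2.889, 0.639).
Then the next iterate is (p, q, r)₁ = (1.333, -3.389, 3.639).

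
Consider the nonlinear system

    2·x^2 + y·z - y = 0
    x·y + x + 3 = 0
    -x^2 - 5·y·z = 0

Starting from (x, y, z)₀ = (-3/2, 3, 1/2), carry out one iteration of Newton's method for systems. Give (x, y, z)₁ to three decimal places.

(-1.122, 2.008, 0.091)

At (-3/2, 3, 1/2): F = (3.000, -3.000, -9.750).
Jacobian J = [[4·x, z - 1, y], [y + 1, x, 0], [-2·x, -5·z, -5·y]].
At the point, J = [[-6.000, -0.500, 3.000], [4.000, -1.500, 0.000], [3.000, -2.500, -15.000]] (det J = -181.500).
Solving J·Δ = −F gives Δ = (0.378, -0.992, -0.409).
Then the next iterate is (x, y, z)₁ = (-1.122, 2.008, 0.091).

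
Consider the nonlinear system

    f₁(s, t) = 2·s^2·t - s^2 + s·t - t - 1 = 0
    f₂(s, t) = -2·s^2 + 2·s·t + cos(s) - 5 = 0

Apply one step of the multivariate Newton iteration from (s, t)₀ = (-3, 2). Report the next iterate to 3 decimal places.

(0.046, 4.195)

At (-3, 2): F = (18.000, -35.98999).
Jacobian J = [[4·s·t - 2·s + t, 2·s^2 + s - 1], [-4·s + 2·t - sin(s), 2·s]].
At the point, J = [[-16.000, 14.000], [16.14112, -6.000]] (det J = -129.97568).
Solving J·Δ = −F gives Δ = (3.046, 2.195).
Then the next iterate is (s, t)₁ = (0.046, 4.195).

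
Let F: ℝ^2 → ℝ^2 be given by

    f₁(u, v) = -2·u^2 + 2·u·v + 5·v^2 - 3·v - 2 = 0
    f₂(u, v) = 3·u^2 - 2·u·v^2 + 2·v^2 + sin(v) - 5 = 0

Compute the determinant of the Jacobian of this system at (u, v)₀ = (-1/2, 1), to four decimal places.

J = [[-4·u + 2·v, 2·u + 10·v - 3], [6·u - 2·v^2, -4·u·v + 4·v + cos(v)]].
At the point, J = [[4.0000, 6.0000], [-5.0000, 6.540302]].
det J = 56.1612.

56.1612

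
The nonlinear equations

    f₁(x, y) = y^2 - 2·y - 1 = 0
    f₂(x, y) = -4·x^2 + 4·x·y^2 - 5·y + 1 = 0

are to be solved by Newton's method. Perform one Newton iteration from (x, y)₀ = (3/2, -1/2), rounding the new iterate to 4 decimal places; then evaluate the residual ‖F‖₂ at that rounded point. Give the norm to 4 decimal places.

At (3/2, -1/2): F = (0.2500, -4.0000).
Jacobian J = [[0, 2·y - 2], [-8·x + 4·y^2, 8·x·y - 5]].
At the point, J = [[0.0000, -3.0000], [-11.0000, -11.0000]] (det J = -33.0000).
Solving J·Δ = −F gives Δ = (-0.4470, 0.0833).
Then the next iterate is (x, y)₁ = (1.0530, -0.4167).
Re-evaluating at (1.0530, -0.4167): F = (0.007039, -0.620369), so ‖F‖₂ = 0.6204.

0.6204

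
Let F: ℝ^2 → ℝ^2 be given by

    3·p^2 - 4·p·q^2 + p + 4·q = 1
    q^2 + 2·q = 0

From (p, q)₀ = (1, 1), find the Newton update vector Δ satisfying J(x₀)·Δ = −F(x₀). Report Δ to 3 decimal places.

(-2.000, -0.750)

At (1, 1): F = (3.000, 3.000).
Jacobian J = [[6·p - 4·q^2 + 1, -8·p·q + 4], [0, 2·q + 2]].
At the point, J = [[3.000, -4.000], [0.000, 4.000]] (det J = 12.000).
Solving J·Δ = −F gives Δ = (-2.000, -0.750).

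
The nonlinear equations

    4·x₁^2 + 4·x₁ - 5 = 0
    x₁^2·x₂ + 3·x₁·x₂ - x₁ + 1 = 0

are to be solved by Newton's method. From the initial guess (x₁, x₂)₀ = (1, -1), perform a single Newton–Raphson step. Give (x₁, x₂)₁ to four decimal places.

At (1, -1): F = (3.0000, -4.0000).
Jacobian J = [[8·x₁ + 4, 0], [2·x₁·x₂ + 3·x₂ - 1, x₁^2 + 3·x₁]].
At the point, J = [[12.0000, 0.0000], [-6.0000, 4.0000]] (det J = 48.0000).
Solving J·Δ = −F gives Δ = (-0.2500, 0.6250).
Then the next iterate is (x₁, x₂)₁ = (0.7500, -0.3750).

(0.7500, -0.3750)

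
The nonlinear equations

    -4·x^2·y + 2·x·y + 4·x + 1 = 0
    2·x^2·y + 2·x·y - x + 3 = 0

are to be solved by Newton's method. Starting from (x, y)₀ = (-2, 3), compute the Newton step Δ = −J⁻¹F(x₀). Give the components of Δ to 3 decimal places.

(0.486, -1.939)

At (-2, 3): F = (-67.000, 17.000).
Jacobian J = [[-8·x·y + 2·y + 4, -4·x^2 + 2·x], [4·x·y + 2·y - 1, 2·x^2 + 2·x]].
At the point, J = [[58.000, -20.000], [-19.000, 4.000]] (det J = -148.000).
Solving J·Δ = −F gives Δ = (0.486, -1.939).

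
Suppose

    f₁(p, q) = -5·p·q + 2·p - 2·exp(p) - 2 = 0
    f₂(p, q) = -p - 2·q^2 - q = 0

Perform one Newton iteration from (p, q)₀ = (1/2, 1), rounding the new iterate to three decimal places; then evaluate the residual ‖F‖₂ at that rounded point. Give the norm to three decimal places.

3.290

At (1/2, 1): F = (-6.79744, -3.500).
Jacobian J = [[-5·q - 2·exp(p) + 2, -5·p], [-1, -4·q - 1]].
At the point, J = [[-6.29744, -2.500], [-1.000, -5.000]] (det J = 28.98721).
Solving J·Δ = −F gives Δ = (-0.871, -0.526).
Then the next iterate is (p, q)₁ = (-0.371, 0.474).
Re-evaluating at (-0.371, 0.474): F = (-3.24282, -0.55235), so ‖F‖₂ = 3.290.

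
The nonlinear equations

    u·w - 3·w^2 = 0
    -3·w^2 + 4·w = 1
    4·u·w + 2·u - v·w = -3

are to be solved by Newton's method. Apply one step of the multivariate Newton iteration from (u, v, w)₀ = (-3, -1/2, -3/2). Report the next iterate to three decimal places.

(-0.269, 5.391, -0.442)

At (-3, -1/2, -3/2): F = (-2.250, -13.750, 14.250).
Jacobian J = [[w, 0, u - 6·w], [0, 0, -6·w + 4], [4·w + 2, -w, 4·u - v]].
At the point, J = [[-1.500, 0.000, 6.000], [0.000, 0.000, 13.000], [-4.000, 1.500, -11.500]] (det J = 29.250).
Solving J·Δ = −F gives Δ = (2.731, 5.891, 1.058).
Then the next iterate is (u, v, w)₁ = (-0.269, 5.391, -0.442).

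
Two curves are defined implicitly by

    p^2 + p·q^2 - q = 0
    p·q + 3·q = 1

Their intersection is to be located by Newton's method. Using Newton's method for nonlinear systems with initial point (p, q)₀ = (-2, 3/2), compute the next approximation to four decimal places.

(-2.1714, 1.2571)

At (-2, 3/2): F = (-2.0000, 0.5000).
Jacobian J = [[2·p + q^2, 2·p·q - 1], [q, p + 3]].
At the point, J = [[-1.7500, -7.0000], [1.5000, 1.0000]] (det J = 8.7500).
Solving J·Δ = −F gives Δ = (-0.1714, -0.2429).
Then the next iterate is (p, q)₁ = (-2.1714, 1.2571).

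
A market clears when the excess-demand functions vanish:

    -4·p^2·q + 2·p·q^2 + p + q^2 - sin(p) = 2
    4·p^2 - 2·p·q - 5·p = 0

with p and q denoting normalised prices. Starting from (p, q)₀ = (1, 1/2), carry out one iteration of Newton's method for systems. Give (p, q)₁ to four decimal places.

(0.4823, -1.0177)

At (1, 1/2): F = (-3.091471, -2.0000).
Jacobian J = [[-8·p·q + 2·q^2 - cos(p) + 1, -4·p^2 + 4·p·q + 2·q], [8·p - 2·q - 5, -2·p]].
At the point, J = [[-3.040302, -1.0000], [2.0000, -2.0000]] (det J = 8.080605).
Solving J·Δ = −F gives Δ = (-0.5177, -1.5177).
Then the next iterate is (p, q)₁ = (0.4823, -1.0177).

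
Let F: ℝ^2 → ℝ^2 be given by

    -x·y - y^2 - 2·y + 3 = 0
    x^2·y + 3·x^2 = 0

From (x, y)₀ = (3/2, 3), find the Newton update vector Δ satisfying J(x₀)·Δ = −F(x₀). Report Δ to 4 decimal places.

(-0.5548, -1.5616)

At (3/2, 3): F = (-16.5000, 13.5000).
Jacobian J = [[-y, -x - 2·y - 2], [2·x·y + 6·x, x^2]].
At the point, J = [[-3.0000, -9.5000], [18.0000, 2.2500]] (det J = 164.2500).
Solving J·Δ = −F gives Δ = (-0.5548, -1.5616).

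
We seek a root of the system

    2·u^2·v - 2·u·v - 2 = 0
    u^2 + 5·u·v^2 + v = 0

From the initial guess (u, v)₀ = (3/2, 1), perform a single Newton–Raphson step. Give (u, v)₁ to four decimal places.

(1.9639, 0.0962)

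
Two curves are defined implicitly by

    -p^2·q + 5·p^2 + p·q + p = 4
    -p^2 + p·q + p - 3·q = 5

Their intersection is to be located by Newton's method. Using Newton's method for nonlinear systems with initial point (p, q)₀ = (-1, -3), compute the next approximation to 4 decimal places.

(-0.8056, -1.7500)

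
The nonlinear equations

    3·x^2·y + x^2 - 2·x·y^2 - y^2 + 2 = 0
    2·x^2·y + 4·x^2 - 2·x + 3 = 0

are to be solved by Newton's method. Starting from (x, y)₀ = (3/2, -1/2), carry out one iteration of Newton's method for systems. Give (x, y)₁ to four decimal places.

At (3/2, -1/2): F = (-0.1250, 6.7500).
Jacobian J = [[6·x·y + 2·x - 2·y^2, 3·x^2 - 4·x·y - 2·y], [4·x·y + 8·x - 2, 2·x^2]].
At the point, J = [[-2.0000, 10.7500], [7.0000, 4.5000]] (det J = -84.2500).
Solving J·Δ = −F gives Δ = (-0.8680, -0.1499).
Then the next iterate is (x, y)₁ = (0.6320, -0.6499).

(0.6320, -0.6499)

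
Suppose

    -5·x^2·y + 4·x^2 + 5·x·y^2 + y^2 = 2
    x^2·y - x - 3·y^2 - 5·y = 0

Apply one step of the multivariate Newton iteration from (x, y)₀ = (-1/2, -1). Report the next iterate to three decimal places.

At (-1/2, -1): F = (-1.250, 2.250).
Jacobian J = [[-10·x·y + 8·x + 5·y^2, -5·x^2 + 10·x·y + 2·y], [2·x·y - 1, x^2 - 6·y - 5]].
At the point, J = [[-4.000, 1.750], [0.000, 1.250]] (det J = -5.000).
Solving J·Δ = −F gives Δ = (-1.100, -1.800).
Then the next iterate is (x, y)₁ = (-1.600, -2.800).

(-1.600, -2.800)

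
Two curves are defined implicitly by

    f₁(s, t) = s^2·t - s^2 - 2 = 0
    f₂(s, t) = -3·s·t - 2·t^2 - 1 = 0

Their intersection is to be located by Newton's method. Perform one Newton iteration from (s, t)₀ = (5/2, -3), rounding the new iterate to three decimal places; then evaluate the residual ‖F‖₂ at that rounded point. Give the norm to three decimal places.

8.536

At (5/2, -3): F = (-27.000, 3.500).
Jacobian J = [[2·s·t - 2·s, s^2], [-3·t, -3·s - 4·t]].
At the point, J = [[-20.000, 6.250], [9.000, 4.500]] (det J = -146.250).
Solving J·Δ = −F gives Δ = (-0.980, 1.183).
Then the next iterate is (s, t)₁ = (1.520, -1.817).
Re-evaluating at (1.520, -1.817): F = (-8.50840, 0.68254), so ‖F‖₂ = 8.536.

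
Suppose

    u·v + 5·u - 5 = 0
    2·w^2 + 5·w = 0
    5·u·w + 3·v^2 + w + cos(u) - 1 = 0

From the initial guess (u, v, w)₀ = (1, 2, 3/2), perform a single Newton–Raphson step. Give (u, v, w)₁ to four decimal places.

At (1, 2, 3/2): F = (2.0000, 12.0000, 20.540302).
Jacobian J = [[v + 5, u, 0], [0, 0, 4·w + 5], [5·w - sin(u), 6·v, 5·u + 1]].
At the point, J = [[7.0000, 1.0000, 0.0000], [0.0000, 0.0000, 11.0000], [6.658529, 12.0000, 6.0000]] (det J = -850.756181).
Solving J·Δ = −F gives Δ = (-0.1294, -1.0945, -1.0909).
Then the next iterate is (u, v, w)₁ = (0.8706, 0.9055, 0.4091).

(0.8706, 0.9055, 0.4091)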